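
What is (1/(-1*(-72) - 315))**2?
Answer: 1/59049 ≈ 1.6935e-5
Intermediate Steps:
(1/(-1*(-72) - 315))**2 = (1/(72 - 315))**2 = (1/(-243))**2 = (-1/243)**2 = 1/59049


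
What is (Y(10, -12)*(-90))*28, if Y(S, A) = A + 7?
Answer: 12600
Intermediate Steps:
Y(S, A) = 7 + A
(Y(10, -12)*(-90))*28 = ((7 - 12)*(-90))*28 = -5*(-90)*28 = 450*28 = 12600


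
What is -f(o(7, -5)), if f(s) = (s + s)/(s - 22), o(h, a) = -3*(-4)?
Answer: 12/5 ≈ 2.4000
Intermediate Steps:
o(h, a) = 12
f(s) = 2*s/(-22 + s) (f(s) = (2*s)/(-22 + s) = 2*s/(-22 + s))
-f(o(7, -5)) = -2*12/(-22 + 12) = -2*12/(-10) = -2*12*(-1)/10 = -1*(-12/5) = 12/5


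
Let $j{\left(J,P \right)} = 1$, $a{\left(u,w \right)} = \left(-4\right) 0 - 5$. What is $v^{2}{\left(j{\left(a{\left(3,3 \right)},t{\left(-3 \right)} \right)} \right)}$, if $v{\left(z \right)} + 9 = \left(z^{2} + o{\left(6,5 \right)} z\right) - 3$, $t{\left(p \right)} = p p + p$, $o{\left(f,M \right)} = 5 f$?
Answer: $361$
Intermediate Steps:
$t{\left(p \right)} = p + p^{2}$ ($t{\left(p \right)} = p^{2} + p = p + p^{2}$)
$a{\left(u,w \right)} = -5$ ($a{\left(u,w \right)} = 0 - 5 = -5$)
$v{\left(z \right)} = -12 + z^{2} + 30 z$ ($v{\left(z \right)} = -9 - \left(3 - z^{2} - 5 \cdot 6 z\right) = -9 - \left(3 - z^{2} - 30 z\right) = -9 + \left(-3 + z^{2} + 30 z\right) = -12 + z^{2} + 30 z$)
$v^{2}{\left(j{\left(a{\left(3,3 \right)},t{\left(-3 \right)} \right)} \right)} = \left(-12 + 1^{2} + 30 \cdot 1\right)^{2} = \left(-12 + 1 + 30\right)^{2} = 19^{2} = 361$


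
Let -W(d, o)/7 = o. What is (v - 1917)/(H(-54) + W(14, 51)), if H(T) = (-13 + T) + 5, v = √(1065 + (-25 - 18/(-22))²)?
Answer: 1917/419 - √199621/4609 ≈ 4.4782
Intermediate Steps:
W(d, o) = -7*o
v = √199621/11 (v = √(1065 + (-25 - 18*(-1/22))²) = √(1065 + (-25 + 9/11)²) = √(1065 + (-266/11)²) = √(1065 + 70756/121) = √(199621/121) = √199621/11 ≈ 40.617)
H(T) = -8 + T
(v - 1917)/(H(-54) + W(14, 51)) = (√199621/11 - 1917)/((-8 - 54) - 7*51) = (-1917 + √199621/11)/(-62 - 357) = (-1917 + √199621/11)/(-419) = (-1917 + √199621/11)*(-1/419) = 1917/419 - √199621/4609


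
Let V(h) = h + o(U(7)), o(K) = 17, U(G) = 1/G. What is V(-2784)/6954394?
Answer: -2767/6954394 ≈ -0.00039788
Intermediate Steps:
U(G) = 1/G
V(h) = 17 + h (V(h) = h + 17 = 17 + h)
V(-2784)/6954394 = (17 - 2784)/6954394 = -2767*1/6954394 = -2767/6954394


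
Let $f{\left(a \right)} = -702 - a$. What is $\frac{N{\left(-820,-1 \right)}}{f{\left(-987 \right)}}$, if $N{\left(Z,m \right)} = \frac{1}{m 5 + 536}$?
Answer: $\frac{1}{151335} \approx 6.6079 \cdot 10^{-6}$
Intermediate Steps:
$N{\left(Z,m \right)} = \frac{1}{536 + 5 m}$ ($N{\left(Z,m \right)} = \frac{1}{5 m + 536} = \frac{1}{536 + 5 m}$)
$\frac{N{\left(-820,-1 \right)}}{f{\left(-987 \right)}} = \frac{1}{\left(536 + 5 \left(-1\right)\right) \left(-702 - -987\right)} = \frac{1}{\left(536 - 5\right) \left(-702 + 987\right)} = \frac{1}{531 \cdot 285} = \frac{1}{531} \cdot \frac{1}{285} = \frac{1}{151335}$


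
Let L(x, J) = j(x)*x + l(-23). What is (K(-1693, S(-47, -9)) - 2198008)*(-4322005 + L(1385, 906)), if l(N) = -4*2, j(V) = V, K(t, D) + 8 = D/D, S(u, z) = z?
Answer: 5283562080820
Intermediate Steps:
K(t, D) = -7 (K(t, D) = -8 + D/D = -8 + 1 = -7)
l(N) = -8
L(x, J) = -8 + x² (L(x, J) = x*x - 8 = x² - 8 = -8 + x²)
(K(-1693, S(-47, -9)) - 2198008)*(-4322005 + L(1385, 906)) = (-7 - 2198008)*(-4322005 + (-8 + 1385²)) = -2198015*(-4322005 + (-8 + 1918225)) = -2198015*(-4322005 + 1918217) = -2198015*(-2403788) = 5283562080820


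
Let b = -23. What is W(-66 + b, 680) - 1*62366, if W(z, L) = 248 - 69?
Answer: -62187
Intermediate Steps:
W(z, L) = 179
W(-66 + b, 680) - 1*62366 = 179 - 1*62366 = 179 - 62366 = -62187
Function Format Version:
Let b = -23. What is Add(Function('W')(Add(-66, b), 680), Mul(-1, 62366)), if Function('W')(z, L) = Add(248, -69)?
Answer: -62187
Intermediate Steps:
Function('W')(z, L) = 179
Add(Function('W')(Add(-66, b), 680), Mul(-1, 62366)) = Add(179, Mul(-1, 62366)) = Add(179, -62366) = -62187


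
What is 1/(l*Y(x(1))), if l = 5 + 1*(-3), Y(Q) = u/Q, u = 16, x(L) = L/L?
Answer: 1/32 ≈ 0.031250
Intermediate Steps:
x(L) = 1
Y(Q) = 16/Q
l = 2 (l = 5 - 3 = 2)
1/(l*Y(x(1))) = 1/(2*(16/1)) = 1/(2*(16*1)) = 1/(2*16) = 1/32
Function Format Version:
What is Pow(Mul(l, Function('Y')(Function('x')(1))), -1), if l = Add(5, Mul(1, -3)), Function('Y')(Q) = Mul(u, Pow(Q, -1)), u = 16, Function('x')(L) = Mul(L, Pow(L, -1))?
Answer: Rational(1, 32) ≈ 0.031250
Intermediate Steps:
Function('x')(L) = 1
Function('Y')(Q) = Mul(16, Pow(Q, -1))
l = 2 (l = Add(5, -3) = 2)
Pow(Mul(l, Function('Y')(Function('x')(1))), -1) = Pow(Mul(2, Mul(16, Pow(1, -1))), -1) = Pow(Mul(2, Mul(16, 1)), -1) = Pow(Mul(2, 16), -1) = Pow(32, -1) = Rational(1, 32)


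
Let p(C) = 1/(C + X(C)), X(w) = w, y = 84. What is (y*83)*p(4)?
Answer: 1743/2 ≈ 871.50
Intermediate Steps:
p(C) = 1/(2*C) (p(C) = 1/(C + C) = 1/(2*C))
(y*83)*p(4) = (84*83)*((½)/4) = 6972*((½)*(¼)) = 6972*(⅛) = 1743/2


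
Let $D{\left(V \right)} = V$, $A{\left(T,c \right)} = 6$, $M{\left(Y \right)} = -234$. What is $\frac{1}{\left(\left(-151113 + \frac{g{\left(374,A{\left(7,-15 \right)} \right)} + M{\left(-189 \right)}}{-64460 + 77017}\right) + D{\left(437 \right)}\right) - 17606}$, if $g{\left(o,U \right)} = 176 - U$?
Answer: $- \frac{12557}{2113117138} \approx -5.9424 \cdot 10^{-6}$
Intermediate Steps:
$\frac{1}{\left(\left(-151113 + \frac{g{\left(374,A{\left(7,-15 \right)} \right)} + M{\left(-189 \right)}}{-64460 + 77017}\right) + D{\left(437 \right)}\right) - 17606} = \frac{1}{\left(\left(-151113 + \frac{\left(176 - 6\right) - 234}{-64460 + 77017}\right) + 437\right) - 17606} = \frac{1}{\left(\left(-151113 + \frac{\left(176 - 6\right) - 234}{12557}\right) + 437\right) - 17606} = \frac{1}{\left(\left(-151113 + \left(170 - 234\right) \frac{1}{12557}\right) + 437\right) - 17606} = \frac{1}{\left(\left(-151113 - \frac{64}{12557}\right) + 437\right) - 17606} = \frac{1}{\left(- \frac{1897526005}{12557} + 437\right) - 17606} = \frac{1}{- \frac{1892038596}{12557} - 17606} = \frac{1}{- \frac{2113117138}{12557}} = - \frac{12557}{2113117138}$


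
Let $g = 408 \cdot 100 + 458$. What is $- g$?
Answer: $-41258$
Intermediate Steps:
$g = 41258$ ($g = 40800 + 458 = 41258$)
$- g = \left(-1\right) 41258 = -41258$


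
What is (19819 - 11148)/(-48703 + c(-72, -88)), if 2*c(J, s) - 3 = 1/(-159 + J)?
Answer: -2003001/11250047 ≈ -0.17804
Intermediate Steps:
c(J, s) = 3/2 + 1/(2*(-159 + J))
(19819 - 11148)/(-48703 + c(-72, -88)) = (19819 - 11148)/(-48703 + (-476 + 3*(-72))/(2*(-159 - 72))) = 8671/(-48703 + (½)*(-476 - 216)/(-231)) = 8671/(-48703 + (½)*(-1/231)*(-692)) = 8671/(-48703 + 346/231) = 8671/(-11250047/231) = 8671*(-231/11250047) = -2003001/11250047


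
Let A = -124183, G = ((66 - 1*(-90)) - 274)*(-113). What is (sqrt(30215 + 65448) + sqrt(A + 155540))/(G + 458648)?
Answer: sqrt(31357)/471982 + sqrt(95663)/471982 ≈ 0.0010305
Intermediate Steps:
G = 13334 (G = ((66 + 90) - 274)*(-113) = (156 - 274)*(-113) = -118*(-113) = 13334)
(sqrt(30215 + 65448) + sqrt(A + 155540))/(G + 458648) = (sqrt(30215 + 65448) + sqrt(-124183 + 155540))/(13334 + 458648) = (sqrt(95663) + sqrt(31357))/471982 = (sqrt(31357) + sqrt(95663))*(1/471982) = sqrt(31357)/471982 + sqrt(95663)/471982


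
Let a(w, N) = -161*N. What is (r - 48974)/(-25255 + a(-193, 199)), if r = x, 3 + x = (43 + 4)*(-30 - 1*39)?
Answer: 26110/28647 ≈ 0.91144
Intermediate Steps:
x = -3246 (x = -3 + (43 + 4)*(-30 - 1*39) = -3 + 47*(-30 - 39) = -3 + 47*(-69) = -3 - 3243 = -3246)
r = -3246
(r - 48974)/(-25255 + a(-193, 199)) = (-3246 - 48974)/(-25255 - 161*199) = -52220/(-25255 - 32039) = -52220/(-57294) = -52220*(-1/57294) = 26110/28647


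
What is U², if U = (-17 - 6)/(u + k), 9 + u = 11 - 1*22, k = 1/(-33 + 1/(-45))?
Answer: 1168135684/885955225 ≈ 1.3185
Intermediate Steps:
k = -45/1486 (k = 1/(-33 - 1/45) = 1/(-1486/45) = -45/1486 ≈ -0.030283)
u = -20 (u = -9 + (11 - 1*22) = -9 + (11 - 22) = -9 - 11 = -20)
U = 34178/29765 (U = (-17 - 6)/(-20 - 45/1486) = -23/(-29765/1486) = -23*(-1486/29765) = 34178/29765 ≈ 1.1483)
U² = (34178/29765)² = 1168135684/885955225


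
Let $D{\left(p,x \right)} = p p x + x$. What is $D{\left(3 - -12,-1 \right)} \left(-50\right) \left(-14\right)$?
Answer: $-158200$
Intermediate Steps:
$D{\left(p,x \right)} = x + x p^{2}$ ($D{\left(p,x \right)} = p^{2} x + x = x p^{2} + x = x + x p^{2}$)
$D{\left(3 - -12,-1 \right)} \left(-50\right) \left(-14\right) = - (1 + \left(3 - -12\right)^{2}) \left(-50\right) \left(-14\right) = - (1 + \left(3 + 12\right)^{2}) \left(-50\right) \left(-14\right) = - (1 + 15^{2}) \left(-50\right) \left(-14\right) = - (1 + 225) \left(-50\right) \left(-14\right) = \left(-1\right) 226 \left(-50\right) \left(-14\right) = \left(-226\right) \left(-50\right) \left(-14\right) = 11300 \left(-14\right) = -158200$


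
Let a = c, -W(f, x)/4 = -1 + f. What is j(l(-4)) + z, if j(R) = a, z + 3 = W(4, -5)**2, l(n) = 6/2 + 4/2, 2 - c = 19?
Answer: 124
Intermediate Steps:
c = -17 (c = 2 - 1*19 = 2 - 19 = -17)
W(f, x) = 4 - 4*f (W(f, x) = -4*(-1 + f) = 4 - 4*f)
a = -17
l(n) = 5 (l(n) = 6*(1/2) + 4*(1/2) = 3 + 2 = 5)
z = 141 (z = -3 + (4 - 4*4)**2 = -3 + (4 - 16)**2 = -3 + (-12)**2 = -3 + 144 = 141)
j(R) = -17
j(l(-4)) + z = -17 + 141 = 124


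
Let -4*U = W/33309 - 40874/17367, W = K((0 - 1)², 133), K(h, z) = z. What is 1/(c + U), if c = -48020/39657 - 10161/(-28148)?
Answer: -35874123043359006/9417342554518553 ≈ -3.8094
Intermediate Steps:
W = 133
U = 453054085/771303204 (U = -(133/33309 - 40874/17367)/4 = -¼*(-453054085/192825801) = 453054085/771303204 ≈ 0.58739)
c = -948712183/1116265236 (c = -48020*1/39657 - 10161*(-1/28148) = -48020/39657 + 10161/28148 = -948712183/1116265236 ≈ -0.84990)
1/(c + U) = 1/(-948712183/1116265236 + 453054085/771303204) = 1/(-9417342554518553/35874123043359006) = -35874123043359006/9417342554518553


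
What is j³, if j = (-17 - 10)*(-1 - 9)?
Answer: 19683000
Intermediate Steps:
j = 270 (j = -27*(-10) = 270)
j³ = 270³ = 19683000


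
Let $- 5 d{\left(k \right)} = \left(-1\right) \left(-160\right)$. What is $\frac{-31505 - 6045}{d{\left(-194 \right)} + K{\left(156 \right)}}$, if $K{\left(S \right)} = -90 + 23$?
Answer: $\frac{37550}{99} \approx 379.29$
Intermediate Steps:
$d{\left(k \right)} = -32$ ($d{\left(k \right)} = - \frac{\left(-1\right) \left(-160\right)}{5} = \left(- \frac{1}{5}\right) 160 = -32$)
$K{\left(S \right)} = -67$
$\frac{-31505 - 6045}{d{\left(-194 \right)} + K{\left(156 \right)}} = \frac{-31505 - 6045}{-32 - 67} = - \frac{37550}{-99} = \left(-37550\right) \left(- \frac{1}{99}\right) = \frac{37550}{99}$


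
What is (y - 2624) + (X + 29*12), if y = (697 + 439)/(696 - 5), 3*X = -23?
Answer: -4730633/2073 ≈ -2282.0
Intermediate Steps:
X = -23/3 (X = (⅓)*(-23) = -23/3 ≈ -7.6667)
y = 1136/691 ≈ 1.6440
(y - 2624) + (X + 29*12) = (1136/691 - 2624) + (-23/3 + 29*12) = -1812048/691 + (-23/3 + 348) = -1812048/691 + 1021/3 = -4730633/2073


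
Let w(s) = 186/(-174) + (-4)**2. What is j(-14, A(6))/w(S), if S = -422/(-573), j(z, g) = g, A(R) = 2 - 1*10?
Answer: -232/433 ≈ -0.53580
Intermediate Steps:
A(R) = -8 (A(R) = 2 - 10 = -8)
S = 422/573 (S = -422*(-1/573) = 422/573 ≈ 0.73647)
w(s) = 433/29 (w(s) = 186*(-1/174) + 16 = -31/29 + 16 = 433/29)
j(-14, A(6))/w(S) = -8/433/29 = -8*29/433 = -232/433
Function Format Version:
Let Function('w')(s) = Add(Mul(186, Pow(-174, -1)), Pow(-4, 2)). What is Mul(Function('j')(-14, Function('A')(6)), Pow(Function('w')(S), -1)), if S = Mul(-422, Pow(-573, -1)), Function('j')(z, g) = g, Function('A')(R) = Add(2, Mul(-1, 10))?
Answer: Rational(-232, 433) ≈ -0.53580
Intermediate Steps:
Function('A')(R) = -8 (Function('A')(R) = Add(2, -10) = -8)
S = Rational(422, 573) (S = Mul(-422, Rational(-1, 573)) = Rational(422, 573) ≈ 0.73647)
Function('w')(s) = Rational(433, 29) (Function('w')(s) = Add(Mul(186, Rational(-1, 174)), 16) = Add(Rational(-31, 29), 16) = Rational(433, 29))
Mul(Function('j')(-14, Function('A')(6)), Pow(Function('w')(S), -1)) = Mul(-8, Pow(Rational(433, 29), -1)) = Mul(-8, Rational(29, 433)) = Rational(-232, 433)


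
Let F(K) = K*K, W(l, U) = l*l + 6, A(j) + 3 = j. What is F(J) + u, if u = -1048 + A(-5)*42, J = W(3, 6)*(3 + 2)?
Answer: 4241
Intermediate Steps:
A(j) = -3 + j
W(l, U) = 6 + l² (W(l, U) = l² + 6 = 6 + l²)
J = 75 (J = (6 + 3²)*(3 + 2) = (6 + 9)*5 = 15*5 = 75)
F(K) = K²
u = -1384 (u = -1048 + (-3 - 5)*42 = -1048 - 8*42 = -1048 - 336 = -1384)
F(J) + u = 75² - 1384 = 5625 - 1384 = 4241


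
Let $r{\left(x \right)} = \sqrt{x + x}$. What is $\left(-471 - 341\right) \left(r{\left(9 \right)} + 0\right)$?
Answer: $- 2436 \sqrt{2} \approx -3445.0$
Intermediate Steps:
$r{\left(x \right)} = \sqrt{2} \sqrt{x}$ ($r{\left(x \right)} = \sqrt{2 x} = \sqrt{2} \sqrt{x}$)
$\left(-471 - 341\right) \left(r{\left(9 \right)} + 0\right) = \left(-471 - 341\right) \left(\sqrt{2} \sqrt{9} + 0\right) = - 812 \left(\sqrt{2} \cdot 3 + 0\right) = - 812 \left(3 \sqrt{2} + 0\right) = - 812 \cdot 3 \sqrt{2} = - 2436 \sqrt{2}$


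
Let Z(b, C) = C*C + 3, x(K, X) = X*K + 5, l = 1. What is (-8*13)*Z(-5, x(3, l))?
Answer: -6968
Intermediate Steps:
x(K, X) = 5 + K*X (x(K, X) = K*X + 5 = 5 + K*X)
Z(b, C) = 3 + C² (Z(b, C) = C² + 3 = 3 + C²)
(-8*13)*Z(-5, x(3, l)) = (-8*13)*(3 + (5 + 3*1)²) = -104*(3 + (5 + 3)²) = -104*(3 + 8²) = -104*(3 + 64) = -104*67 = -6968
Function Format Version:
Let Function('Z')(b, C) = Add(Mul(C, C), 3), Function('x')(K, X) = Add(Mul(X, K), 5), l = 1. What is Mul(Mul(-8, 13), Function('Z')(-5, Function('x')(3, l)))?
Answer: -6968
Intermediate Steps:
Function('x')(K, X) = Add(5, Mul(K, X)) (Function('x')(K, X) = Add(Mul(K, X), 5) = Add(5, Mul(K, X)))
Function('Z')(b, C) = Add(3, Pow(C, 2)) (Function('Z')(b, C) = Add(Pow(C, 2), 3) = Add(3, Pow(C, 2)))
Mul(Mul(-8, 13), Function('Z')(-5, Function('x')(3, l))) = Mul(Mul(-8, 13), Add(3, Pow(Add(5, Mul(3, 1)), 2))) = Mul(-104, Add(3, Pow(Add(5, 3), 2))) = Mul(-104, Add(3, Pow(8, 2))) = Mul(-104, Add(3, 64)) = Mul(-104, 67) = -6968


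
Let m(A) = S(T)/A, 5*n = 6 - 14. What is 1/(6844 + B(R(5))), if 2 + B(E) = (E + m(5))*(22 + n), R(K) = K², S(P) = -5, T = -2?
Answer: 5/36658 ≈ 0.00013640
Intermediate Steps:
n = -8/5 (n = (6 - 14)/5 = (⅕)*(-8) = -8/5 ≈ -1.6000)
m(A) = -5/A
B(E) = -112/5 + 102*E/5 (B(E) = -2 + (E - 5/5)*(22 - 8/5) = -2 + (E - 5*⅕)*(102/5) = -2 + (E - 1)*(102/5) = -2 + (-1 + E)*(102/5) = -2 + (-102/5 + 102*E/5) = -112/5 + 102*E/5)
1/(6844 + B(R(5))) = 1/(6844 + (-112/5 + (102/5)*5²)) = 1/(6844 + (-112/5 + (102/5)*25)) = 1/(6844 + (-112/5 + 510)) = 1/(6844 + 2438/5) = 1/(36658/5) = 5/36658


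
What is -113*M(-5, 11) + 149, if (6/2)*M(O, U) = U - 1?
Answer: -683/3 ≈ -227.67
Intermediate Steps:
M(O, U) = -⅓ + U/3 (M(O, U) = (U - 1)/3 = (-1 + U)/3 = -⅓ + U/3)
-113*M(-5, 11) + 149 = -113*(-⅓ + (⅓)*11) + 149 = -113*(-⅓ + 11/3) + 149 = -113*10/3 + 149 = -1130/3 + 149 = -683/3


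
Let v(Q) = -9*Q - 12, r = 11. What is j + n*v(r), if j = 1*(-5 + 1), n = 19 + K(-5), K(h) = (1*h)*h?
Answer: -4888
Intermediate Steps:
v(Q) = -12 - 9*Q
K(h) = h² (K(h) = h*h = h²)
n = 44 (n = 19 + (-5)² = 19 + 25 = 44)
j = -4 (j = 1*(-4) = -4)
j + n*v(r) = -4 + 44*(-12 - 9*11) = -4 + 44*(-12 - 99) = -4 + 44*(-111) = -4 - 4884 = -4888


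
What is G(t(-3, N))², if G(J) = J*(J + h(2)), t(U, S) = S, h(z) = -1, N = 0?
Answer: 0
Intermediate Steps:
G(J) = J*(-1 + J) (G(J) = J*(J - 1) = J*(-1 + J))
G(t(-3, N))² = (0*(-1 + 0))² = (0*(-1))² = 0² = 0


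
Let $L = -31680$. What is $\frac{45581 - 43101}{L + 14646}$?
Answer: $- \frac{1240}{8517} \approx -0.14559$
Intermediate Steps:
$\frac{45581 - 43101}{L + 14646} = \frac{45581 - 43101}{-31680 + 14646} = \frac{2480}{-17034} = 2480 \left(- \frac{1}{17034}\right) = - \frac{1240}{8517}$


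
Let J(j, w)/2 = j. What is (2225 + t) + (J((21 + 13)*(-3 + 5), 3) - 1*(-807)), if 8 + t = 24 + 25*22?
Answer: 3734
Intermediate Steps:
t = 566 (t = -8 + (24 + 25*22) = -8 + (24 + 550) = -8 + 574 = 566)
J(j, w) = 2*j
(2225 + t) + (J((21 + 13)*(-3 + 5), 3) - 1*(-807)) = (2225 + 566) + (2*((21 + 13)*(-3 + 5)) - 1*(-807)) = 2791 + (2*(34*2) + 807) = 2791 + (2*68 + 807) = 2791 + (136 + 807) = 2791 + 943 = 3734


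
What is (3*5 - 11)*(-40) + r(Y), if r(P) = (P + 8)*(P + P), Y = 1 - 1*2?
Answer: -174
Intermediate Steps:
Y = -1 (Y = 1 - 2 = -1)
r(P) = 2*P*(8 + P) (r(P) = (8 + P)*(2*P) = 2*P*(8 + P))
(3*5 - 11)*(-40) + r(Y) = (3*5 - 11)*(-40) + 2*(-1)*(8 - 1) = (15 - 11)*(-40) + 2*(-1)*7 = 4*(-40) - 14 = -160 - 14 = -174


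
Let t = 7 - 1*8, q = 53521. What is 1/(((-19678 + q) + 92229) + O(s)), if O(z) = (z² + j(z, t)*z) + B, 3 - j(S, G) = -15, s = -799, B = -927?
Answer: 1/749164 ≈ 1.3348e-6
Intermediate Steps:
t = -1 (t = 7 - 8 = -1)
j(S, G) = 18 (j(S, G) = 3 - 1*(-15) = 3 + 15 = 18)
O(z) = -927 + z² + 18*z (O(z) = (z² + 18*z) - 927 = -927 + z² + 18*z)
1/(((-19678 + q) + 92229) + O(s)) = 1/(((-19678 + 53521) + 92229) + (-927 + (-799)² + 18*(-799))) = 1/((33843 + 92229) + (-927 + 638401 - 14382)) = 1/(126072 + 623092) = 1/749164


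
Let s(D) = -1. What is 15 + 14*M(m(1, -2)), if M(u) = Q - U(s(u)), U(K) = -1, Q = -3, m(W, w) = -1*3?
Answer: -13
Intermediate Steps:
m(W, w) = -3
M(u) = -2 (M(u) = -3 - 1*(-1) = -3 + 1 = -2)
15 + 14*M(m(1, -2)) = 15 + 14*(-2) = 15 - 28 = -13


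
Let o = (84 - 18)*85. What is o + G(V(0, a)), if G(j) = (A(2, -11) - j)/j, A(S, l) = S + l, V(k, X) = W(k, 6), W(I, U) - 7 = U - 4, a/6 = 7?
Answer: 5608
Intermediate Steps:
a = 42 (a = 6*7 = 42)
W(I, U) = 3 + U (W(I, U) = 7 + (U - 4) = 7 + (-4 + U) = 3 + U)
V(k, X) = 9 (V(k, X) = 3 + 6 = 9)
o = 5610 (o = 66*85 = 5610)
G(j) = (-9 - j)/j (G(j) = ((2 - 11) - j)/j = (-9 - j)/j)
o + G(V(0, a)) = 5610 + (-9 - 1*9)/9 = 5610 + (-9 - 9)/9 = 5610 + (1/9)*(-18) = 5610 - 2 = 5608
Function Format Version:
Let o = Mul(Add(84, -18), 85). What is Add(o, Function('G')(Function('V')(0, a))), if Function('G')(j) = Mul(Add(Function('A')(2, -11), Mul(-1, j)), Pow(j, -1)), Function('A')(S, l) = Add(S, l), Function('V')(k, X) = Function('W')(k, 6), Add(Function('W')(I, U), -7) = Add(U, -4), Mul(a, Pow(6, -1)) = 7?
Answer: 5608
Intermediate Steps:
a = 42 (a = Mul(6, 7) = 42)
Function('W')(I, U) = Add(3, U) (Function('W')(I, U) = Add(7, Add(U, -4)) = Add(7, Add(-4, U)) = Add(3, U))
Function('V')(k, X) = 9 (Function('V')(k, X) = Add(3, 6) = 9)
o = 5610 (o = Mul(66, 85) = 5610)
Function('G')(j) = Mul(Pow(j, -1), Add(-9, Mul(-1, j))) (Function('G')(j) = Mul(Add(Add(2, -11), Mul(-1, j)), Pow(j, -1)) = Mul(Add(-9, Mul(-1, j)), Pow(j, -1)) = Mul(Pow(j, -1), Add(-9, Mul(-1, j))))
Add(o, Function('G')(Function('V')(0, a))) = Add(5610, Mul(Pow(9, -1), Add(-9, Mul(-1, 9)))) = Add(5610, Mul(Rational(1, 9), Add(-9, -9))) = Add(5610, Mul(Rational(1, 9), -18)) = Add(5610, -2) = 5608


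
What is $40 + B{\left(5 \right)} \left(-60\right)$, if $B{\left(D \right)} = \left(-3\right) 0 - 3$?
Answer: $220$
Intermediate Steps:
$B{\left(D \right)} = -3$ ($B{\left(D \right)} = 0 - 3 = -3$)
$40 + B{\left(5 \right)} \left(-60\right) = 40 - -180 = 40 + 180 = 220$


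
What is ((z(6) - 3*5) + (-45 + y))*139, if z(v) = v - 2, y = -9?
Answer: -9035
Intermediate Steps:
z(v) = -2 + v
((z(6) - 3*5) + (-45 + y))*139 = (((-2 + 6) - 3*5) + (-45 - 9))*139 = ((4 - 15) - 54)*139 = (-11 - 54)*139 = -65*139 = -9035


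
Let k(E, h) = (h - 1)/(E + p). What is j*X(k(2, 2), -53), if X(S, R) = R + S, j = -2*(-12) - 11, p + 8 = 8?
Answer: -1365/2 ≈ -682.50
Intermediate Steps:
p = 0 (p = -8 + 8 = 0)
j = 13 (j = 24 - 11 = 13)
k(E, h) = (-1 + h)/E (k(E, h) = (h - 1)/(E + 0) = (-1 + h)/E)
j*X(k(2, 2), -53) = 13*(-53 + (-1 + 2)/2) = 13*(-53 + (½)*1) = 13*(-53 + ½) = 13*(-105/2) = -1365/2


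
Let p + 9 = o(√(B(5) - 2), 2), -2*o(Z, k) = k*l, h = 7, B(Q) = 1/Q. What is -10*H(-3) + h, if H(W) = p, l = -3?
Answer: 67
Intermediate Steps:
o(Z, k) = 3*k/2 (o(Z, k) = -k*(-3)/2 = -(-3)*k/2 = 3*k/2)
p = -6 (p = -9 + (3/2)*2 = -9 + 3 = -6)
H(W) = -6
-10*H(-3) + h = -10*(-6) + 7 = 60 + 7 = 67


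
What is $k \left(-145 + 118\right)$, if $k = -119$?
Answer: $3213$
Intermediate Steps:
$k \left(-145 + 118\right) = - 119 \left(-145 + 118\right) = \left(-119\right) \left(-27\right) = 3213$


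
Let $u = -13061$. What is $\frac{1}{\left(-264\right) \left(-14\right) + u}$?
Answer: $- \frac{1}{9365} \approx -0.00010678$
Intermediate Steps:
$\frac{1}{\left(-264\right) \left(-14\right) + u} = \frac{1}{\left(-264\right) \left(-14\right) - 13061} = \frac{1}{3696 - 13061} = \frac{1}{-9365} = - \frac{1}{9365}$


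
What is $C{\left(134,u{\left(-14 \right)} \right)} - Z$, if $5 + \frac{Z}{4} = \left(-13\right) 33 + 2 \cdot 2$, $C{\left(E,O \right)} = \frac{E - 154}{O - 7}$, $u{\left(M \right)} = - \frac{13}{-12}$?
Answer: $\frac{122360}{71} \approx 1723.4$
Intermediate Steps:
$u{\left(M \right)} = \frac{13}{12}$ ($u{\left(M \right)} = \left(-13\right) \left(- \frac{1}{12}\right) = \frac{13}{12}$)
$C{\left(E,O \right)} = \frac{-154 + E}{-7 + O}$
$Z = -1720$ ($Z = -20 + 4 \left(\left(-13\right) 33 + 2 \cdot 2\right) = -20 + 4 \left(-429 + 4\right) = -20 + 4 \left(-425\right) = -20 - 1700 = -1720$)
$C{\left(134,u{\left(-14 \right)} \right)} - Z = \frac{-154 + 134}{-7 + \frac{13}{12}} - -1720 = \frac{1}{- \frac{71}{12}} \left(-20\right) + 1720 = \left(- \frac{12}{71}\right) \left(-20\right) + 1720 = \frac{240}{71} + 1720 = \frac{122360}{71}$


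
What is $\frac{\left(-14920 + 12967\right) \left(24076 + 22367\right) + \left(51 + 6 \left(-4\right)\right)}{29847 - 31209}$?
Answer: $\frac{15117192}{227} \approx 66596.0$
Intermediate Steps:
$\frac{\left(-14920 + 12967\right) \left(24076 + 22367\right) + \left(51 + 6 \left(-4\right)\right)}{29847 - 31209} = \frac{\left(-1953\right) 46443 + \left(51 - 24\right)}{-1362} = \left(-90703179 + 27\right) \left(- \frac{1}{1362}\right) = \left(-90703152\right) \left(- \frac{1}{1362}\right) = \frac{15117192}{227}$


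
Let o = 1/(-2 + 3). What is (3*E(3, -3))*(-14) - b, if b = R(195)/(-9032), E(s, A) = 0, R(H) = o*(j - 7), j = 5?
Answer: -1/4516 ≈ -0.00022143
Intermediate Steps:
o = 1 (o = 1/1 = 1)
R(H) = -2 (R(H) = 1*(5 - 7) = 1*(-2) = -2)
b = 1/4516 (b = -2/(-9032) = -2*(-1/9032) = 1/4516 ≈ 0.00022143)
(3*E(3, -3))*(-14) - b = (3*0)*(-14) - 1*1/4516 = 0*(-14) - 1/4516 = 0 - 1/4516 = -1/4516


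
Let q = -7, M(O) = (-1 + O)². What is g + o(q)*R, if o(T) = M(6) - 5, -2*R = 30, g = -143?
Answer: -443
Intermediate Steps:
R = -15 (R = -½*30 = -15)
o(T) = 20 (o(T) = (-1 + 6)² - 5 = 5² - 5 = 25 - 5 = 20)
g + o(q)*R = -143 + 20*(-15) = -143 - 300 = -443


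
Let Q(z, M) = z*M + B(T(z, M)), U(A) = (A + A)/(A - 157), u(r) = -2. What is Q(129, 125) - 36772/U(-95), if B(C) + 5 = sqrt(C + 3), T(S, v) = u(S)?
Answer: -3101777/95 ≈ -32650.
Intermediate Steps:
T(S, v) = -2
U(A) = 2*A/(-157 + A) (U(A) = (2*A)/(-157 + A) = 2*A/(-157 + A))
B(C) = -5 + sqrt(3 + C) (B(C) = -5 + sqrt(C + 3) = -5 + sqrt(3 + C))
Q(z, M) = -4 + M*z (Q(z, M) = z*M + (-5 + sqrt(3 - 2)) = M*z + (-5 + sqrt(1)) = M*z + (-5 + 1) = M*z - 4 = -4 + M*z)
Q(129, 125) - 36772/U(-95) = (-4 + 125*129) - 36772/(2*(-95)/(-157 - 95)) = (-4 + 16125) - 36772/(2*(-95)/(-252)) = 16121 - 36772/(2*(-95)*(-1/252)) = 16121 - 36772/95/126 = 16121 - 36772*126/95 = 16121 - 1*4633272/95 = 16121 - 4633272/95 = -3101777/95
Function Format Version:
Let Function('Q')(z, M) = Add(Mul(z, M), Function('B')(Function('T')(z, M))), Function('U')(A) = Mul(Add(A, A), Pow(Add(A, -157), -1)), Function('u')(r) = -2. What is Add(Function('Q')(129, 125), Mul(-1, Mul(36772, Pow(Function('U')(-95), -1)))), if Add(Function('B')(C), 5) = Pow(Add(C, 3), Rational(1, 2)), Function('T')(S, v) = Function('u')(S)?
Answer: Rational(-3101777, 95) ≈ -32650.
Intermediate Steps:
Function('T')(S, v) = -2
Function('U')(A) = Mul(2, A, Pow(Add(-157, A), -1)) (Function('U')(A) = Mul(Mul(2, A), Pow(Add(-157, A), -1)) = Mul(2, A, Pow(Add(-157, A), -1)))
Function('B')(C) = Add(-5, Pow(Add(3, C), Rational(1, 2))) (Function('B')(C) = Add(-5, Pow(Add(C, 3), Rational(1, 2))) = Add(-5, Pow(Add(3, C), Rational(1, 2))))
Function('Q')(z, M) = Add(-4, Mul(M, z)) (Function('Q')(z, M) = Add(Mul(z, M), Add(-5, Pow(Add(3, -2), Rational(1, 2)))) = Add(Mul(M, z), Add(-5, Pow(1, Rational(1, 2)))) = Add(Mul(M, z), Add(-5, 1)) = Add(Mul(M, z), -4) = Add(-4, Mul(M, z)))
Add(Function('Q')(129, 125), Mul(-1, Mul(36772, Pow(Function('U')(-95), -1)))) = Add(Add(-4, Mul(125, 129)), Mul(-1, Mul(36772, Pow(Mul(2, -95, Pow(Add(-157, -95), -1)), -1)))) = Add(Add(-4, 16125), Mul(-1, Mul(36772, Pow(Mul(2, -95, Pow(-252, -1)), -1)))) = Add(16121, Mul(-1, Mul(36772, Pow(Mul(2, -95, Rational(-1, 252)), -1)))) = Add(16121, Mul(-1, Mul(36772, Pow(Rational(95, 126), -1)))) = Add(16121, Mul(-1, Mul(36772, Rational(126, 95)))) = Add(16121, Mul(-1, Rational(4633272, 95))) = Add(16121, Rational(-4633272, 95)) = Rational(-3101777, 95)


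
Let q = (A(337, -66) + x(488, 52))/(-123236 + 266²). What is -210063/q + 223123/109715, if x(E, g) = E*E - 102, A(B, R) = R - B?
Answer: 403187612949399/8690854295 ≈ 46392.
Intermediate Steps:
x(E, g) = -102 + E² (x(E, g) = E² - 102 = -102 + E²)
q = -237639/52480 (q = ((-66 - 1*337) + (-102 + 488²))/(-123236 + 266²) = ((-66 - 337) + (-102 + 238144))/(-123236 + 70756) = (-403 + 238042)/(-52480) = 237639*(-1/52480) = -237639/52480 ≈ -4.5282)
-210063/q + 223123/109715 = -210063/(-237639/52480) + 223123/109715 = -210063*(-52480/237639) + 223123*(1/109715) = 3674702080/79213 + 223123/109715 = 403187612949399/8690854295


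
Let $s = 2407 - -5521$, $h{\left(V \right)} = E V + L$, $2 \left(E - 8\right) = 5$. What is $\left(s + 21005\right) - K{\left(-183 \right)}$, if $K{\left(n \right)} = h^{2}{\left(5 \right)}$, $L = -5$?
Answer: $\frac{106707}{4} \approx 26677.0$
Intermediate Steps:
$E = \frac{21}{2}$ ($E = 8 + \frac{1}{2} \cdot 5 = 8 + \frac{5}{2} = \frac{21}{2} \approx 10.5$)
$h{\left(V \right)} = -5 + \frac{21 V}{2}$ ($h{\left(V \right)} = \frac{21 V}{2} - 5 = -5 + \frac{21 V}{2}$)
$s = 7928$ ($s = 2407 + 5521 = 7928$)
$K{\left(n \right)} = \frac{9025}{4}$ ($K{\left(n \right)} = \left(-5 + \frac{21}{2} \cdot 5\right)^{2} = \left(-5 + \frac{105}{2}\right)^{2} = \left(\frac{95}{2}\right)^{2} = \frac{9025}{4}$)
$\left(s + 21005\right) - K{\left(-183 \right)} = \left(7928 + 21005\right) - \frac{9025}{4} = 28933 - \frac{9025}{4} = \frac{106707}{4}$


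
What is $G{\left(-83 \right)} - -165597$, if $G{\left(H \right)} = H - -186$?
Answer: $165700$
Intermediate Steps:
$G{\left(H \right)} = 186 + H$ ($G{\left(H \right)} = H + 186 = 186 + H$)
$G{\left(-83 \right)} - -165597 = \left(186 - 83\right) - -165597 = 103 + 165597 = 165700$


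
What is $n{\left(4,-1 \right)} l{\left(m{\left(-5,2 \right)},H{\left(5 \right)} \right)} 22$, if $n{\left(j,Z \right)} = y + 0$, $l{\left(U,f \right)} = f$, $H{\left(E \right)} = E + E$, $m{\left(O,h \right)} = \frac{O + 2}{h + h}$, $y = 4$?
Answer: $880$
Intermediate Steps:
$m{\left(O,h \right)} = \frac{2 + O}{2 h}$
$H{\left(E \right)} = 2 E$
$n{\left(j,Z \right)} = 4$ ($n{\left(j,Z \right)} = 4 + 0 = 4$)
$n{\left(4,-1 \right)} l{\left(m{\left(-5,2 \right)},H{\left(5 \right)} \right)} 22 = 4 \cdot 2 \cdot 5 \cdot 22 = 4 \cdot 10 \cdot 22 = 40 \cdot 22 = 880$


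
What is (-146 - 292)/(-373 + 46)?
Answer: 146/109 ≈ 1.3394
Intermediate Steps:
(-146 - 292)/(-373 + 46) = -438/(-327) = -438*(-1/327) = 146/109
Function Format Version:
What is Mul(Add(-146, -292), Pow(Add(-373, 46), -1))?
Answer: Rational(146, 109) ≈ 1.3394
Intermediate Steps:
Mul(Add(-146, -292), Pow(Add(-373, 46), -1)) = Mul(-438, Pow(-327, -1)) = Mul(-438, Rational(-1, 327)) = Rational(146, 109)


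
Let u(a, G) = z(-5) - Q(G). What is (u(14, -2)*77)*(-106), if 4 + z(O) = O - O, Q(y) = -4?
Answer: 0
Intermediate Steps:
z(O) = -4 (z(O) = -4 + (O - O) = -4 + 0 = -4)
u(a, G) = 0 (u(a, G) = -4 - 1*(-4) = -4 + 4 = 0)
(u(14, -2)*77)*(-106) = (0*77)*(-106) = 0*(-106) = 0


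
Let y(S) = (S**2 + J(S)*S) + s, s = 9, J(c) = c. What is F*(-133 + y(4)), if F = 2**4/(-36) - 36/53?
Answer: 49312/477 ≈ 103.38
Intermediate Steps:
F = -536/477 (F = 16*(-1/36) - 36*1/53 = -4/9 - 36/53 = -536/477 ≈ -1.1237)
y(S) = 9 + 2*S**2 (y(S) = (S**2 + S*S) + 9 = (S**2 + S**2) + 9 = 2*S**2 + 9 = 9 + 2*S**2)
F*(-133 + y(4)) = -536*(-133 + (9 + 2*4**2))/477 = -536*(-133 + (9 + 2*16))/477 = -536*(-133 + (9 + 32))/477 = -536*(-133 + 41)/477 = -536/477*(-92) = 49312/477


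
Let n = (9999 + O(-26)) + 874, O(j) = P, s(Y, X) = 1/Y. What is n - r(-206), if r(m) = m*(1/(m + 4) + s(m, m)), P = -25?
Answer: 1095444/101 ≈ 10846.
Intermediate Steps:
O(j) = -25
r(m) = m*(1/m + 1/(4 + m)) (r(m) = m*(1/(m + 4) + 1/m) = m*(1/(4 + m) + 1/m) = m*(1/m + 1/(4 + m)))
n = 10848 (n = (9999 - 25) + 874 = 9974 + 874 = 10848)
n - r(-206) = 10848 - 2*(2 - 206)/(4 - 206) = 10848 - 2*(-204)/(-202) = 10848 - 2*(-1)*(-204)/202 = 10848 - 1*204/101 = 10848 - 204/101 = 1095444/101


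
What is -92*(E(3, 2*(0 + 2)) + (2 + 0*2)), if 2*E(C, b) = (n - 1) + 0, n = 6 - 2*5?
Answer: 46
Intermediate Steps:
n = -4 (n = 6 - 10 = -4)
E(C, b) = -5/2 (E(C, b) = ((-4 - 1) + 0)/2 = (-5 + 0)/2 = (½)*(-5) = -5/2)
-92*(E(3, 2*(0 + 2)) + (2 + 0*2)) = -92*(-5/2 + (2 + 0*2)) = -92*(-5/2 + (2 + 0)) = -92*(-5/2 + 2) = -92*(-½) = 46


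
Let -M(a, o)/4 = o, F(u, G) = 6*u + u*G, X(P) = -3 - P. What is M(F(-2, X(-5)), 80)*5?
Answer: -1600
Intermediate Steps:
F(u, G) = 6*u + G*u
M(a, o) = -4*o
M(F(-2, X(-5)), 80)*5 = -4*80*5 = -320*5 = -1600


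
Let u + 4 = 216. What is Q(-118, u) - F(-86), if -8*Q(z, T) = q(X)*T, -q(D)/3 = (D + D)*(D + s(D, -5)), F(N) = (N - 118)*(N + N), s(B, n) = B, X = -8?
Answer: -14736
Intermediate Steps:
u = 212 (u = -4 + 216 = 212)
F(N) = 2*N*(-118 + N) (F(N) = (-118 + N)*(2*N) = 2*N*(-118 + N))
q(D) = -12*D² (q(D) = -3*(D + D)*(D + D) = -3*2*D*2*D = -12*D²)
Q(z, T) = 96*T (Q(z, T) = -(-12*(-8)²)*T/8 = -(-12*64)*T/8 = -(-96)*T = 96*T)
Q(-118, u) - F(-86) = 96*212 - 2*(-86)*(-118 - 86) = 20352 - 2*(-86)*(-204) = 20352 - 1*35088 = 20352 - 35088 = -14736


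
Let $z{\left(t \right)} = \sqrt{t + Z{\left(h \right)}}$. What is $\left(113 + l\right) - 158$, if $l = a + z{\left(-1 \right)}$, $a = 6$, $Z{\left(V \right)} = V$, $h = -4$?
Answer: $-39 + i \sqrt{5} \approx -39.0 + 2.2361 i$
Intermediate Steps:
$z{\left(t \right)} = \sqrt{-4 + t}$ ($z{\left(t \right)} = \sqrt{t - 4} = \sqrt{-4 + t}$)
$l = 6 + i \sqrt{5}$ ($l = 6 + \sqrt{-4 - 1} = 6 + \sqrt{-5} = 6 + i \sqrt{5} \approx 6.0 + 2.2361 i$)
$\left(113 + l\right) - 158 = \left(113 + \left(6 + i \sqrt{5}\right)\right) - 158 = \left(119 + i \sqrt{5}\right) - 158 = -39 + i \sqrt{5}$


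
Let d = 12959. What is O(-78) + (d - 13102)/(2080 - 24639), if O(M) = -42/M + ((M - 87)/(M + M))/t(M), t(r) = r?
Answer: 48608119/91499304 ≈ 0.53124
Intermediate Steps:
O(M) = -42/M + (-87 + M)/(2*M**2) (O(M) = -42/M + ((M - 87)/(M + M))/M = -42/M + ((-87 + M)/((2*M)))/M = -42/M + ((-87 + M)*(1/(2*M)))/M = -42/M + ((-87 + M)/(2*M))/M = -42/M + (-87 + M)/(2*M**2))
O(-78) + (d - 13102)/(2080 - 24639) = (1/2)*(-87 - 83*(-78))/(-78)**2 + (12959 - 13102)/(2080 - 24639) = (1/2)*(1/6084)*(-87 + 6474) - 143/(-22559) = (1/2)*(1/6084)*6387 - 143*(-1/22559) = 2129/4056 + 143/22559 = 48608119/91499304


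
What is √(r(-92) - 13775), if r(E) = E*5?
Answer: I*√14235 ≈ 119.31*I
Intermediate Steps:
r(E) = 5*E
√(r(-92) - 13775) = √(5*(-92) - 13775) = √(-460 - 13775) = √(-14235) = I*√14235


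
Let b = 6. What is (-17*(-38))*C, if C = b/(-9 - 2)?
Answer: -3876/11 ≈ -352.36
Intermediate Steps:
C = -6/11 (C = 6/(-9 - 2) = 6/(-11) = -1/11*6 = -6/11 ≈ -0.54545)
(-17*(-38))*C = -17*(-38)*(-6/11) = 646*(-6/11) = -3876/11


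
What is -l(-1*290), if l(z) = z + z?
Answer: 580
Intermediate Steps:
l(z) = 2*z
-l(-1*290) = -2*(-1*290) = -2*(-290) = -1*(-580) = 580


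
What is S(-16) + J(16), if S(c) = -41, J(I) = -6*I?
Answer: -137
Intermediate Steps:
S(-16) + J(16) = -41 - 6*16 = -41 - 96 = -137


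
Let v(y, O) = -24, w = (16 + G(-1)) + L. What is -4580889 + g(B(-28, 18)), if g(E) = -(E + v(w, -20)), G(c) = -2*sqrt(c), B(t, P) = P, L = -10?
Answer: -4580883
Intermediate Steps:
w = 6 - 2*I (w = (16 - 2*I) - 10 = 6 - 2*I ≈ 6.0 - 2.0*I)
g(E) = 24 - E (g(E) = -(E - 24) = -(-24 + E) = 24 - E)
-4580889 + g(B(-28, 18)) = -4580889 + (24 - 1*18) = -4580889 + (24 - 18) = -4580889 + 6 = -4580883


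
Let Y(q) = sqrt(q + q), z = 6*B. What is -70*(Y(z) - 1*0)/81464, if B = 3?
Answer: -105/20366 ≈ -0.0051557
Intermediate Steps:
z = 18 (z = 6*3 = 18)
Y(q) = sqrt(2)*sqrt(q) (Y(q) = sqrt(2*q) = sqrt(2)*sqrt(q))
-70*(Y(z) - 1*0)/81464 = -70*(sqrt(2)*sqrt(18) - 1*0)/81464 = -70*(sqrt(2)*(3*sqrt(2)) + 0)*(1/81464) = -70*(6 + 0)*(1/81464) = -70*6*(1/81464) = -420*1/81464 = -105/20366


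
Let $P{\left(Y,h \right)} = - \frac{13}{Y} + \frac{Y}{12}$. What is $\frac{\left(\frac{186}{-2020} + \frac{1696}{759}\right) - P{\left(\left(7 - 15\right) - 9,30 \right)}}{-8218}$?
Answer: $- \frac{24277809}{71398148360} \approx -0.00034003$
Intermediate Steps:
$P{\left(Y,h \right)} = - \frac{13}{Y} + \frac{Y}{12}$ ($P{\left(Y,h \right)} = - \frac{13}{Y} + Y \frac{1}{12} = - \frac{13}{Y} + \frac{Y}{12}$)
$\frac{\left(\frac{186}{-2020} + \frac{1696}{759}\right) - P{\left(\left(7 - 15\right) - 9,30 \right)}}{-8218} = \frac{\left(\frac{186}{-2020} + \frac{1696}{759}\right) - \left(- \frac{13}{\left(7 - 15\right) - 9} + \frac{\left(7 - 15\right) - 9}{12}\right)}{-8218} = \left(\left(186 \left(- \frac{1}{2020}\right) + 1696 \cdot \frac{1}{759}\right) - \left(- \frac{13}{-8 - 9} + \frac{-8 - 9}{12}\right)\right) \left(- \frac{1}{8218}\right) = \left(\left(- \frac{93}{1010} + \frac{1696}{759}\right) - \left(- \frac{13}{-17} + \frac{1}{12} \left(-17\right)\right)\right) \left(- \frac{1}{8218}\right) = \left(\frac{1642373}{766590} - \left(\left(-13\right) \left(- \frac{1}{17}\right) - \frac{17}{12}\right)\right) \left(- \frac{1}{8218}\right) = \left(\frac{1642373}{766590} - \left(\frac{13}{17} - \frac{17}{12}\right)\right) \left(- \frac{1}{8218}\right) = \left(\frac{1642373}{766590} - - \frac{133}{204}\right) \left(- \frac{1}{8218}\right) = \left(\frac{1642373}{766590} + \frac{133}{204}\right) \left(- \frac{1}{8218}\right) = \frac{24277809}{8688020} \left(- \frac{1}{8218}\right) = - \frac{24277809}{71398148360}$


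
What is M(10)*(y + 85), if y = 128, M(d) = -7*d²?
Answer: -149100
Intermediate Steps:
M(10)*(y + 85) = (-7*10²)*(128 + 85) = -7*100*213 = -700*213 = -149100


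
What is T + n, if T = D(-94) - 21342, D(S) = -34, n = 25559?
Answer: 4183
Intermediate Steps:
T = -21376 (T = -34 - 21342 = -21376)
T + n = -21376 + 25559 = 4183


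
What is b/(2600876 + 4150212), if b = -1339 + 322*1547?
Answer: 496795/6751088 ≈ 0.073587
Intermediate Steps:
b = 496795 (b = -1339 + 498134 = 496795)
b/(2600876 + 4150212) = 496795/(2600876 + 4150212) = 496795/6751088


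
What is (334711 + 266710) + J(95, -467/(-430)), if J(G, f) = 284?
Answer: 601705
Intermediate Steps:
(334711 + 266710) + J(95, -467/(-430)) = (334711 + 266710) + 284 = 601421 + 284 = 601705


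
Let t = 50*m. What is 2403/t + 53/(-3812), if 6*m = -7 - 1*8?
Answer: -9166861/476500 ≈ -19.238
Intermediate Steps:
m = -5/2 (m = (-7 - 1*8)/6 = (-7 - 8)/6 = (1/6)*(-15) = -5/2 ≈ -2.5000)
t = -125 (t = 50*(-5/2) = -125)
2403/t + 53/(-3812) = 2403/(-125) + 53/(-3812) = 2403*(-1/125) + 53*(-1/3812) = -2403/125 - 53/3812 = -9166861/476500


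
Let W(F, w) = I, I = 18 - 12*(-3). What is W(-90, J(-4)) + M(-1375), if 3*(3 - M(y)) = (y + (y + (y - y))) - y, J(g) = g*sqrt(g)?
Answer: 1546/3 ≈ 515.33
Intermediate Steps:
J(g) = g**(3/2)
I = 54 (I = 18 + 36 = 54)
W(F, w) = 54
M(y) = 3 - y/3 (M(y) = 3 - ((y + (y + (y - y))) - y)/3 = 3 - ((y + (y + 0)) - y)/3 = 3 - ((y + y) - y)/3 = 3 - (2*y - y)/3 = 3 - y/3)
W(-90, J(-4)) + M(-1375) = 54 + (3 - 1/3*(-1375)) = 54 + (3 + 1375/3) = 54 + 1384/3 = 1546/3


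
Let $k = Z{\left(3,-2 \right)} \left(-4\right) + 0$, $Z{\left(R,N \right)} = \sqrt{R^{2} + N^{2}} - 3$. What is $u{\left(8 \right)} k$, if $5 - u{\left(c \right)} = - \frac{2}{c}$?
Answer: $63 - 21 \sqrt{13} \approx -12.717$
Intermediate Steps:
$u{\left(c \right)} = 5 + \frac{2}{c}$ ($u{\left(c \right)} = 5 - - \frac{2}{c} = 5 + \frac{2}{c}$)
$Z{\left(R,N \right)} = -3 + \sqrt{N^{2} + R^{2}}$ ($Z{\left(R,N \right)} = \sqrt{N^{2} + R^{2}} - 3 = -3 + \sqrt{N^{2} + R^{2}}$)
$k = 12 - 4 \sqrt{13}$ ($k = \left(-3 + \sqrt{\left(-2\right)^{2} + 3^{2}}\right) \left(-4\right) + 0 = \left(-3 + \sqrt{4 + 9}\right) \left(-4\right) + 0 = \left(-3 + \sqrt{13}\right) \left(-4\right) + 0 = \left(12 - 4 \sqrt{13}\right) + 0 = 12 - 4 \sqrt{13} \approx -2.4222$)
$u{\left(8 \right)} k = \left(5 + \frac{2}{8}\right) \left(12 - 4 \sqrt{13}\right) = \left(5 + 2 \cdot \frac{1}{8}\right) \left(12 - 4 \sqrt{13}\right) = \left(5 + \frac{1}{4}\right) \left(12 - 4 \sqrt{13}\right) = \frac{21 \left(12 - 4 \sqrt{13}\right)}{4} = 63 - 21 \sqrt{13}$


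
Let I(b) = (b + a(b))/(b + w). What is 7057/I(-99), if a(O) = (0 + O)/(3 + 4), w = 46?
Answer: 2618147/792 ≈ 3305.7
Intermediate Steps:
a(O) = O/7
I(b) = 8*b/(7*(46 + b)) (I(b) = (b + b/7)/(b + 46) = (8*b/7)/(46 + b) = 8*b/(7*(46 + b)))
7057/I(-99) = 7057/(((8/7)*(-99)/(46 - 99))) = 7057/(((8/7)*(-99)/(-53))) = 7057/(((8/7)*(-99)*(-1/53))) = 7057/(792/371) = 7057*(371/792) = 2618147/792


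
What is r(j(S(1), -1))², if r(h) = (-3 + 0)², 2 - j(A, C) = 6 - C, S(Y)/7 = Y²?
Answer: 81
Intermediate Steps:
S(Y) = 7*Y²
j(A, C) = -4 + C (j(A, C) = 2 - (6 - C) = 2 + (-6 + C) = -4 + C)
r(h) = 9 (r(h) = (-3)² = 9)
r(j(S(1), -1))² = 9² = 81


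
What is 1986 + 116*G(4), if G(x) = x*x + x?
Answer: 4306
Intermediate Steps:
G(x) = x + x² (G(x) = x² + x = x + x²)
1986 + 116*G(4) = 1986 + 116*(4*(1 + 4)) = 1986 + 116*(4*5) = 1986 + 116*20 = 1986 + 2320 = 4306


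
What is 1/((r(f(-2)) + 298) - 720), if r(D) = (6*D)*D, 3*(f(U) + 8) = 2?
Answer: -3/298 ≈ -0.010067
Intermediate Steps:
f(U) = -22/3 (f(U) = -8 + (1/3)*2 = -8 + 2/3 = -22/3)
r(D) = 6*D**2
1/((r(f(-2)) + 298) - 720) = 1/((6*(-22/3)**2 + 298) - 720) = 1/((6*(484/9) + 298) - 720) = 1/((968/3 + 298) - 720) = 1/(1862/3 - 720) = 1/(-298/3) = -3/298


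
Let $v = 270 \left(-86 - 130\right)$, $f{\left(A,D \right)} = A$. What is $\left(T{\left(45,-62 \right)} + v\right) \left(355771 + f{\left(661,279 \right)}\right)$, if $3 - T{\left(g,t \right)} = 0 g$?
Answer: $-20786044944$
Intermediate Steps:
$T{\left(g,t \right)} = 3$ ($T{\left(g,t \right)} = 3 - 0 g = 3 - 0 = 3 + 0 = 3$)
$v = -58320$ ($v = 270 \left(-216\right) = -58320$)
$\left(T{\left(45,-62 \right)} + v\right) \left(355771 + f{\left(661,279 \right)}\right) = \left(3 - 58320\right) \left(355771 + 661\right) = \left(-58317\right) 356432 = -20786044944$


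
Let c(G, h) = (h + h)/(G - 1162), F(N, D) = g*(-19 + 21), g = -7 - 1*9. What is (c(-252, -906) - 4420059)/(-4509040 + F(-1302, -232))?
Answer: 1041660269/1062637968 ≈ 0.98026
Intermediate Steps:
g = -16 (g = -7 - 9 = -16)
F(N, D) = -32 (F(N, D) = -16*(-19 + 21) = -16*2 = -32)
c(G, h) = 2*h/(-1162 + G) (c(G, h) = (2*h)/(-1162 + G) = 2*h/(-1162 + G))
(c(-252, -906) - 4420059)/(-4509040 + F(-1302, -232)) = (2*(-906)/(-1162 - 252) - 4420059)/(-4509040 - 32) = (2*(-906)/(-1414) - 4420059)/(-4509072) = (2*(-906)*(-1/1414) - 4420059)*(-1/4509072) = (906/707 - 4420059)*(-1/4509072) = -3124980807/707*(-1/4509072) = 1041660269/1062637968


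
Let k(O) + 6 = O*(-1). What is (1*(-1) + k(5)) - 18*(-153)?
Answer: 2742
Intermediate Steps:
k(O) = -6 - O (k(O) = -6 + O*(-1) = -6 - O)
(1*(-1) + k(5)) - 18*(-153) = (1*(-1) + (-6 - 1*5)) - 18*(-153) = (-1 + (-6 - 5)) + 2754 = (-1 - 11) + 2754 = -12 + 2754 = 2742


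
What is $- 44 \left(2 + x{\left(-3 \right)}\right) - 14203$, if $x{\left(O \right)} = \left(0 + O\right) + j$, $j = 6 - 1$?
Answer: $-14379$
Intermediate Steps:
$j = 5$
$x{\left(O \right)} = 5 + O$ ($x{\left(O \right)} = \left(0 + O\right) + 5 = O + 5 = 5 + O$)
$- 44 \left(2 + x{\left(-3 \right)}\right) - 14203 = - 44 \left(2 + \left(5 - 3\right)\right) - 14203 = - 44 \left(2 + 2\right) - 14203 = \left(-44\right) 4 - 14203 = -176 - 14203 = -14379$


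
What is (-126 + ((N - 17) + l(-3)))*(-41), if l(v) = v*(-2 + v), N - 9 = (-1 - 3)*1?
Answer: 5043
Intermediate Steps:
N = 5 (N = 9 + (-1 - 3)*1 = 9 - 4*1 = 9 - 4 = 5)
(-126 + ((N - 17) + l(-3)))*(-41) = (-126 + ((5 - 17) - 3*(-2 - 3)))*(-41) = (-126 + (-12 - 3*(-5)))*(-41) = (-126 + (-12 + 15))*(-41) = (-126 + 3)*(-41) = -123*(-41) = 5043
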